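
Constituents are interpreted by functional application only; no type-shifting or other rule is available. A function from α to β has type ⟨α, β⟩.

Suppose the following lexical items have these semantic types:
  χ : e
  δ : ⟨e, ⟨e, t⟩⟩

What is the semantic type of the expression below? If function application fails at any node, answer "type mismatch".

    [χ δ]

[χ δ]: δ is ⟨e, ⟨e, t⟩⟩, χ is e; result ⟨e, t⟩.

⟨e, t⟩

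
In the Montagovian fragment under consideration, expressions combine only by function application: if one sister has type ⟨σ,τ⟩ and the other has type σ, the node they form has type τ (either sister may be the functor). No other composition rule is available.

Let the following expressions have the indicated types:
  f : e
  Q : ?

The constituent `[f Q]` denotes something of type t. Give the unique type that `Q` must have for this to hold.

⟨e,t⟩

At [f Q] (required: t): f is e, which is not a function with range t; hence Q is the functor — type ⟨e,t⟩.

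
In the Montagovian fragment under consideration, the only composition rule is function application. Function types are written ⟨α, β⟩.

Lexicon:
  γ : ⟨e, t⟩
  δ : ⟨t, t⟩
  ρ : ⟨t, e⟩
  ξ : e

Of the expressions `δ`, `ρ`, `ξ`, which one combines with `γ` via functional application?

ξ

δ : ⟨t, t⟩ — neither side's domain matches the other.
ρ : ⟨t, e⟩ — neither side's domain matches the other.
ξ — combines: γ : ⟨e, t⟩ takes ξ : e as argument, giving t.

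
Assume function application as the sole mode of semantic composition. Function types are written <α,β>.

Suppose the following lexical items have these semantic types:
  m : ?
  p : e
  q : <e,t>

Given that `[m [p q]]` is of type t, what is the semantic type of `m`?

At [m [p q]] (required: t): [p q] is t, which is not a function with range t; hence m is the functor — type <t,t>.

<t,t>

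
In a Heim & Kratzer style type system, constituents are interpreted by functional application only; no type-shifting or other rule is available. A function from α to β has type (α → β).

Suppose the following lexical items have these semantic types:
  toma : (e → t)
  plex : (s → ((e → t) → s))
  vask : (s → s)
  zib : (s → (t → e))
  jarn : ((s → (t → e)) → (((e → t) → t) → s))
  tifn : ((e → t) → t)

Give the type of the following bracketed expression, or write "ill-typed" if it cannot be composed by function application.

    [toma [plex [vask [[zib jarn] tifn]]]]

s

[zib jarn]: functor jarn : ((s → (t → e)) → (((e → t) → t) → s)), argument zib : (s → (t → e)); result (((e → t) → t) → s).
[[zib jarn] tifn]: functor [zib jarn] : (((e → t) → t) → s), argument tifn : ((e → t) → t); result s.
[vask [[zib jarn] tifn]]: functor vask : (s → s), argument [[zib jarn] tifn] : s; result s.
[plex [vask [[zib jarn] tifn]]]: functor plex : (s → ((e → t) → s)), argument [vask [[zib jarn] tifn]] : s; result ((e → t) → s).
[toma [plex [vask [[zib jarn] tifn]]]]: functor [plex [vask [[zib jarn] tifn]]] : ((e → t) → s), argument toma : (e → t); result s.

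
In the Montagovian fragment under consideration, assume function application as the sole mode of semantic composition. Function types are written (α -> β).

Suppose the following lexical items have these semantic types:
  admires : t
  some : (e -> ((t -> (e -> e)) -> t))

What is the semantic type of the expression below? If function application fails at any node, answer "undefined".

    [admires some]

undefined

[admires some]: t with (e -> ((t -> (e -> e)) -> t)) — neither is a function whose domain matches the other; composition fails here.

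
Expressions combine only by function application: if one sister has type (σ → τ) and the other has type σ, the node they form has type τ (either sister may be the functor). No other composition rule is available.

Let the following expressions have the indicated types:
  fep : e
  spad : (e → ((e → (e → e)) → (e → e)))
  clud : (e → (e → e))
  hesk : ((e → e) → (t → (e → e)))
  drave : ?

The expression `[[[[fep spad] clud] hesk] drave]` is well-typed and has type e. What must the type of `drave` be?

[[[[fep spad] clud] hesk] drave] is required to be e. [[[fep spad] clud] hesk] : (t → (e → e)) cannot yield e as functor, so drave : ((t → (e → e)) → e).

((t → (e → e)) → e)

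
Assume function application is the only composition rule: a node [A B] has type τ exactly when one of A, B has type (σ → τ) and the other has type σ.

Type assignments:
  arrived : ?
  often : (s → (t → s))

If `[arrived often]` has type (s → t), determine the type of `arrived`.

[arrived often] must have type (s → t). The sister often has type (s → (t → s)); that is not a function onto (s → t), so arrived must be the functor, of type ((s → (t → s)) → (s → t)).

((s → (t → s)) → (s → t))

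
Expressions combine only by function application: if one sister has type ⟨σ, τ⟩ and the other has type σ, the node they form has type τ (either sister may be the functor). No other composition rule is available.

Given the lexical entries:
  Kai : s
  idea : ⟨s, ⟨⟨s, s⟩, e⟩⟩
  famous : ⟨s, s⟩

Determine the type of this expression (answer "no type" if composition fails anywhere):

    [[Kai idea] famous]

[Kai idea]: ⟨s, ⟨⟨s, s⟩, e⟩⟩ applied to s yields ⟨⟨s, s⟩, e⟩.
[[Kai idea] famous]: ⟨⟨s, s⟩, e⟩ applied to ⟨s, s⟩ yields e.

e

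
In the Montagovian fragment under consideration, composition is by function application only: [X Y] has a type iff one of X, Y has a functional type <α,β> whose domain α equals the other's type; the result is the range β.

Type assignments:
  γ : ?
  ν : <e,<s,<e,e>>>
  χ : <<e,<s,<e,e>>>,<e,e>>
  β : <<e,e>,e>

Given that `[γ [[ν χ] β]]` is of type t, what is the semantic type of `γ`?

<e,t>

At [γ [[ν χ] β]] (required: t): [[ν χ] β] is e, which is not a function with range t; hence γ is the functor — type <e,t>.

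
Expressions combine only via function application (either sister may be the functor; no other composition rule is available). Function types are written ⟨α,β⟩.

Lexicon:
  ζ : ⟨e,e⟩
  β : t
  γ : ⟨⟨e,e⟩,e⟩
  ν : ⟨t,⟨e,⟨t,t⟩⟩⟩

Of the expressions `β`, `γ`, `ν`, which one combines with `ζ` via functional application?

γ

β : t — ζ needs e; β needs nothing (atomic); neither fits.
γ — combines: γ : ⟨⟨e,e⟩,e⟩ takes ζ : ⟨e,e⟩ as argument, giving e.
ν : ⟨t,⟨e,⟨t,t⟩⟩⟩ — ζ needs e; ν needs t; neither fits.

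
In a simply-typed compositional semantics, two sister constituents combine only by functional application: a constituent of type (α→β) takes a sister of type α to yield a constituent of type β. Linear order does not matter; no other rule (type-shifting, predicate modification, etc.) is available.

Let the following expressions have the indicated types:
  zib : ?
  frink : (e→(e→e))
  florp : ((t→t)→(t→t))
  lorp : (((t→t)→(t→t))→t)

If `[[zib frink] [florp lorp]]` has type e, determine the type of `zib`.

((e→(e→e))→(t→e))

[[zib frink] [florp lorp]] must have type e. The sister [florp lorp] has type t; that is not a function onto e, so [zib frink] must be the functor, of type (t→e).
[zib frink] must have type (t→e). The sister frink has type (e→(e→e)); that is not a function onto (t→e), so zib must be the functor, of type ((e→(e→e))→(t→e)).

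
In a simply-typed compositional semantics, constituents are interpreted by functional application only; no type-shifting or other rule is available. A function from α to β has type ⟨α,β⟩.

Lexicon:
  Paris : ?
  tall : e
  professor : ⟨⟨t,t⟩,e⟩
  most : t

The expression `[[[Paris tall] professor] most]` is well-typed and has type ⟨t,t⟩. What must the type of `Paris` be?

⟨e,⟨⟨⟨t,t⟩,e⟩,⟨t,⟨t,t⟩⟩⟩⟩

At [[[Paris tall] professor] most] (required: ⟨t,t⟩): most is t, which is not a function with range ⟨t,t⟩; hence [[Paris tall] professor] is the functor — type ⟨t,⟨t,t⟩⟩.
At [[Paris tall] professor] (required: ⟨t,⟨t,t⟩⟩): professor is ⟨⟨t,t⟩,e⟩, which is not a function with range ⟨t,⟨t,t⟩⟩; hence [Paris tall] is the functor — type ⟨⟨⟨t,t⟩,e⟩,⟨t,⟨t,t⟩⟩⟩.
At [Paris tall] (required: ⟨⟨⟨t,t⟩,e⟩,⟨t,⟨t,t⟩⟩⟩): tall is e, which is not a function with range ⟨⟨⟨t,t⟩,e⟩,⟨t,⟨t,t⟩⟩⟩; hence Paris is the functor — type ⟨e,⟨⟨⟨t,t⟩,e⟩,⟨t,⟨t,t⟩⟩⟩⟩.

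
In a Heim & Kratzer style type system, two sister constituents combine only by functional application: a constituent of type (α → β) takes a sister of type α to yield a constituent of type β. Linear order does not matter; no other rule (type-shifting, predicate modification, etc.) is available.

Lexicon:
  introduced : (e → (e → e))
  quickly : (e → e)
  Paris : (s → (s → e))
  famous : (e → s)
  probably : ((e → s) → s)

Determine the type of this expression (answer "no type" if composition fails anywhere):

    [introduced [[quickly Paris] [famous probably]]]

[quickly Paris]: (e → e) and (s → (s → e)) cannot combine by function application — type clash.

no type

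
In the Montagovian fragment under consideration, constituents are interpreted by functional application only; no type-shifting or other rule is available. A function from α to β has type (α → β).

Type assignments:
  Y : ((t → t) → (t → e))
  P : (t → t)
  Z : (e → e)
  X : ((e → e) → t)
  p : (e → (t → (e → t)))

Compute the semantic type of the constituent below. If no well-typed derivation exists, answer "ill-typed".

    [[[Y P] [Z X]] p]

(t → (e → t))

[Y P]: Y is ((t → t) → (t → e)), P is (t → t); result (t → e).
[Z X]: X is ((e → e) → t), Z is (e → e); result t.
[[Y P] [Z X]]: [Y P] is (t → e), [Z X] is t; result e.
[[[Y P] [Z X]] p]: p is (e → (t → (e → t))), [[Y P] [Z X]] is e; result (t → (e → t)).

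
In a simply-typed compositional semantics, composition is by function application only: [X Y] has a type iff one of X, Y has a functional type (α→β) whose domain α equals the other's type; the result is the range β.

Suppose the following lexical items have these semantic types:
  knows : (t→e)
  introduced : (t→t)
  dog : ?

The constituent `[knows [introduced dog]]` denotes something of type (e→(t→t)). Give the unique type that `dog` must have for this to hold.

At [knows [introduced dog]] (required: (e→(t→t))): knows is (t→e), which is not a function with range (e→(t→t)); hence [introduced dog] is the functor — type ((t→e)→(e→(t→t))).
At [introduced dog] (required: ((t→e)→(e→(t→t)))): introduced is (t→t), which is not a function with range ((t→e)→(e→(t→t))); hence dog is the functor — type ((t→t)→((t→e)→(e→(t→t)))).

((t→t)→((t→e)→(e→(t→t))))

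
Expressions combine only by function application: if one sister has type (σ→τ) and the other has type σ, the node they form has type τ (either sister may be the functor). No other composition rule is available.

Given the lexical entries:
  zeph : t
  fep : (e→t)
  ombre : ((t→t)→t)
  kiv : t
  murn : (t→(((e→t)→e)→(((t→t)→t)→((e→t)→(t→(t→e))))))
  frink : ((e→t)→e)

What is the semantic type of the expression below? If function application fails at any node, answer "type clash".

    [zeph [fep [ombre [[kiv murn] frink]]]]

(t→e)

[kiv murn]: murn is (t→(((e→t)→e)→(((t→t)→t)→((e→t)→(t→(t→e)))))), kiv is t; result (((e→t)→e)→(((t→t)→t)→((e→t)→(t→(t→e))))).
[[kiv murn] frink]: [kiv murn] is (((e→t)→e)→(((t→t)→t)→((e→t)→(t→(t→e))))), frink is ((e→t)→e); result (((t→t)→t)→((e→t)→(t→(t→e)))).
[ombre [[kiv murn] frink]]: [[kiv murn] frink] is (((t→t)→t)→((e→t)→(t→(t→e)))), ombre is ((t→t)→t); result ((e→t)→(t→(t→e))).
[fep [ombre [[kiv murn] frink]]]: [ombre [[kiv murn] frink]] is ((e→t)→(t→(t→e))), fep is (e→t); result (t→(t→e)).
[zeph [fep [ombre [[kiv murn] frink]]]]: [fep [ombre [[kiv murn] frink]]] is (t→(t→e)), zeph is t; result (t→e).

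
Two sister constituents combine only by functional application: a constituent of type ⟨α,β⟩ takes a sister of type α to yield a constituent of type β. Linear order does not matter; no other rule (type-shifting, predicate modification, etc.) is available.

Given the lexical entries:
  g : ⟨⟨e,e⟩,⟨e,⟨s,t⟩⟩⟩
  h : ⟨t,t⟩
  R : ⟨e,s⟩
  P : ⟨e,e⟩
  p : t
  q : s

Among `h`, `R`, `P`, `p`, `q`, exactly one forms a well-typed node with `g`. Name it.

P

h : ⟨t,t⟩ — neither side's domain matches the other.
R : ⟨e,s⟩ — neither side's domain matches the other.
P — combines: g : ⟨⟨e,e⟩,⟨e,⟨s,t⟩⟩⟩ takes P : ⟨e,e⟩ as argument, giving ⟨e,⟨s,t⟩⟩.
p : t — neither side's domain matches the other.
q : s — neither side's domain matches the other.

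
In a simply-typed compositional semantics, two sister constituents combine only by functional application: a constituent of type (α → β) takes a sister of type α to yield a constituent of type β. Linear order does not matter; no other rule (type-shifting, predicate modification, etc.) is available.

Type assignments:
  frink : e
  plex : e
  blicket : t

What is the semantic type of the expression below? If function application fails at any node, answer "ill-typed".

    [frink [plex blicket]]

[plex blicket]: e and t cannot combine by function application — type clash.

ill-typed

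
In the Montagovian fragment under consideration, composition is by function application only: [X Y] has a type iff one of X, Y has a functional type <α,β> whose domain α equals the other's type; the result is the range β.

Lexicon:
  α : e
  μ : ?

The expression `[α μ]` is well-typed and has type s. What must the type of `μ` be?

[α μ] must have type s. The sister α has type e; that is not a function onto s, so μ must be the functor, of type <e,s>.

<e,s>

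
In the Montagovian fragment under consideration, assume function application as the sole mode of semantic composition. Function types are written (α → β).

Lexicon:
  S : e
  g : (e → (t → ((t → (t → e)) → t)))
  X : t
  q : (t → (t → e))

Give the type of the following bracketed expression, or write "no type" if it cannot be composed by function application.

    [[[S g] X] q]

[S g]: functor g : (e → (t → ((t → (t → e)) → t))), argument S : e; result (t → ((t → (t → e)) → t)).
[[S g] X]: functor [S g] : (t → ((t → (t → e)) → t)), argument X : t; result ((t → (t → e)) → t).
[[[S g] X] q]: functor [[S g] X] : ((t → (t → e)) → t), argument q : (t → (t → e)); result t.

t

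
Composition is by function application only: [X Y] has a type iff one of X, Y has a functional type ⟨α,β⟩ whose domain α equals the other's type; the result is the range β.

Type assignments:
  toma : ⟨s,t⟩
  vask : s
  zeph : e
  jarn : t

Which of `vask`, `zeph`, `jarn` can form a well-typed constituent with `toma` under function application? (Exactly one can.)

vask — combines: toma : ⟨s,t⟩ takes vask : s as argument, giving t.
zeph : e — neither side's domain matches the other.
jarn : t — neither side's domain matches the other.

vask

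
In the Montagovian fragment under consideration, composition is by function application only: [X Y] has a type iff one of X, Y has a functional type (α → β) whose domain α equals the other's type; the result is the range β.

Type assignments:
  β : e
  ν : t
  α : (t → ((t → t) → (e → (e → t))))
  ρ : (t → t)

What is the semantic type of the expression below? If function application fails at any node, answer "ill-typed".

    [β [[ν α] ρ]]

[ν α]: α is (t → ((t → t) → (e → (e → t)))), ν is t; result ((t → t) → (e → (e → t))).
[[ν α] ρ]: [ν α] is ((t → t) → (e → (e → t))), ρ is (t → t); result (e → (e → t)).
[β [[ν α] ρ]]: [[ν α] ρ] is (e → (e → t)), β is e; result (e → t).

(e → t)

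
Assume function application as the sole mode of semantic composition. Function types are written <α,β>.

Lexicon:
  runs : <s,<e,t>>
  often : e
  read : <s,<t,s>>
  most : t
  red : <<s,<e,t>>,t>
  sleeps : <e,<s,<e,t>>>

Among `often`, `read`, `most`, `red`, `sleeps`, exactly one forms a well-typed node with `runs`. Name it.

often : e — does not combine with runs.
read : <s,<t,s>> — does not combine with runs.
most : t — does not combine with runs.
red — combines: red : <<s,<e,t>>,t> takes runs : <s,<e,t>> as argument, giving t.
sleeps : <e,<s,<e,t>>> — does not combine with runs.

red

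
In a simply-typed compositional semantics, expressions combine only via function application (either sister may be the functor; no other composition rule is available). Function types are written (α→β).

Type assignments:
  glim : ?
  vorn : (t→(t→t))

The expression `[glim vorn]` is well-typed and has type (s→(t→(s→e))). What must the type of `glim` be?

((t→(t→t))→(s→(t→(s→e))))

For [glim vorn] to have type (s→(t→(s→e))) with vorn of type (t→(t→t)), glim must be the function: glim : ((t→(t→t))→(s→(t→(s→e)))).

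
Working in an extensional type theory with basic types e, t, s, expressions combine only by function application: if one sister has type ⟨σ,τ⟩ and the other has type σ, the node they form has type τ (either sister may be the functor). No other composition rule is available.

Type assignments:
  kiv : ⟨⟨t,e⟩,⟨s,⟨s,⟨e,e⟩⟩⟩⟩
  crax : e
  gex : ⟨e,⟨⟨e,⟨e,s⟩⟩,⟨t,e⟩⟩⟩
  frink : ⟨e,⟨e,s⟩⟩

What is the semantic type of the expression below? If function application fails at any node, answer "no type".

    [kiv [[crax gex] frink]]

At [crax gex], gex : ⟨e,⟨⟨e,⟨e,s⟩⟩,⟨t,e⟩⟩⟩ takes crax : e, giving ⟨⟨e,⟨e,s⟩⟩,⟨t,e⟩⟩.
At [[crax gex] frink], [crax gex] : ⟨⟨e,⟨e,s⟩⟩,⟨t,e⟩⟩ takes frink : ⟨e,⟨e,s⟩⟩, giving ⟨t,e⟩.
At [kiv [[crax gex] frink]], kiv : ⟨⟨t,e⟩,⟨s,⟨s,⟨e,e⟩⟩⟩⟩ takes [[crax gex] frink] : ⟨t,e⟩, giving ⟨s,⟨s,⟨e,e⟩⟩⟩.

⟨s,⟨s,⟨e,e⟩⟩⟩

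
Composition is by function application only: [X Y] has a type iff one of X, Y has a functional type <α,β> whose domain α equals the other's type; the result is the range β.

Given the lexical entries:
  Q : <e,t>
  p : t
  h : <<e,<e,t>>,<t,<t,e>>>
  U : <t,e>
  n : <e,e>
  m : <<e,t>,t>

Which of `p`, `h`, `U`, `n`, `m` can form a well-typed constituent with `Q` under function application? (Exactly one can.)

m

p : t — no; Q wants e, and p wants nothing (atomic).
h : <<e,<e,t>>,<t,<t,e>>> — no; Q wants e, and h wants <e,<e,t>>.
U : <t,e> — no; Q wants e, and U wants t.
n : <e,e> — no; Q wants e, and n wants e.
m — combines: m : <<e,t>,t> takes Q : <e,t> as argument, giving t.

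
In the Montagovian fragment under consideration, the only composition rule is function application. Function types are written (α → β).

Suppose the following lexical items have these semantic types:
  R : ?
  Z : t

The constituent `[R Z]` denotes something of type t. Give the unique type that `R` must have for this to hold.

[R Z] is required to be t. Z : t cannot yield t as functor, so R : (t → t).

(t → t)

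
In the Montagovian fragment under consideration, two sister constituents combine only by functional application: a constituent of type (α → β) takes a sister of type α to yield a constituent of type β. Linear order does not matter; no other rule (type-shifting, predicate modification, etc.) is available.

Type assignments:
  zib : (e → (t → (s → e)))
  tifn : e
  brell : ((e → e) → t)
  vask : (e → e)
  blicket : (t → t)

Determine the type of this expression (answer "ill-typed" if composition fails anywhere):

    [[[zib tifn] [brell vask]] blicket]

[zib tifn]: (e → (t → (s → e))) applied to e yields (t → (s → e)).
[brell vask]: ((e → e) → t) applied to (e → e) yields t.
[[zib tifn] [brell vask]]: (t → (s → e)) applied to t yields (s → e).
[[[zib tifn] [brell vask]] blicket]: (s → e) and (t → t) cannot combine by function application — type clash.

ill-typed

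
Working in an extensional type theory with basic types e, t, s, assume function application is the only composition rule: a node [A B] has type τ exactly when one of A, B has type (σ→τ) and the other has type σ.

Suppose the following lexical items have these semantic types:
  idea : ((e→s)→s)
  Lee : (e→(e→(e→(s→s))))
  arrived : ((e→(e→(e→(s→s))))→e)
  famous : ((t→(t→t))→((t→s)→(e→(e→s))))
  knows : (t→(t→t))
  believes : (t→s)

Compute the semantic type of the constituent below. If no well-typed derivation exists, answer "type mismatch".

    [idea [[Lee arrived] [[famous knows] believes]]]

s

At [Lee arrived], arrived : ((e→(e→(e→(s→s))))→e) takes Lee : (e→(e→(e→(s→s)))), giving e.
At [famous knows], famous : ((t→(t→t))→((t→s)→(e→(e→s)))) takes knows : (t→(t→t)), giving ((t→s)→(e→(e→s))).
At [[famous knows] believes], [famous knows] : ((t→s)→(e→(e→s))) takes believes : (t→s), giving (e→(e→s)).
At [[Lee arrived] [[famous knows] believes]], [[famous knows] believes] : (e→(e→s)) takes [Lee arrived] : e, giving (e→s).
At [idea [[Lee arrived] [[famous knows] believes]]], idea : ((e→s)→s) takes [[Lee arrived] [[famous knows] believes]] : (e→s), giving s.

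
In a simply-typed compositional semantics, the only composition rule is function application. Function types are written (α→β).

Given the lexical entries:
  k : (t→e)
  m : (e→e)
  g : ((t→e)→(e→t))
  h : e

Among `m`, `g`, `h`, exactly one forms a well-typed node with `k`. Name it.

g

m : (e→e) — k needs t; m needs e; neither fits.
g — combines: g : ((t→e)→(e→t)) takes k : (t→e) as argument, giving (e→t).
h : e — k needs t; h needs nothing (atomic); neither fits.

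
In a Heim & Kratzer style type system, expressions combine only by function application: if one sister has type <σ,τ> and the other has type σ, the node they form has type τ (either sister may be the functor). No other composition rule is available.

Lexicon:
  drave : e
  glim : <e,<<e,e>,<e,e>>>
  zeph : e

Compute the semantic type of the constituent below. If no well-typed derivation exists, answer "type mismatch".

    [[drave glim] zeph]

type mismatch

[drave glim]: functor glim : <e,<<e,e>,<e,e>>>, argument drave : e; result <<e,e>,<e,e>>.
[[drave glim] zeph]: <<e,e>,<e,e>> with e — neither is a function whose domain matches the other; composition fails here.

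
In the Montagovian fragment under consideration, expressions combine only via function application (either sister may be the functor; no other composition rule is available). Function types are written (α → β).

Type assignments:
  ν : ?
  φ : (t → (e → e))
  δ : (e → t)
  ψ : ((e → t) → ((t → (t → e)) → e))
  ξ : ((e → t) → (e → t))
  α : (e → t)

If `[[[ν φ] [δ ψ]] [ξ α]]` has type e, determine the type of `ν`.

For [[[ν φ] [δ ψ]] [ξ α]] to have type e with [ξ α] of type (e → t), [[ν φ] [δ ψ]] must be the function: [[ν φ] [δ ψ]] : ((e → t) → e).
For [[ν φ] [δ ψ]] to have type ((e → t) → e) with [δ ψ] of type ((t → (t → e)) → e), [ν φ] must be the function: [ν φ] : (((t → (t → e)) → e) → ((e → t) → e)).
For [ν φ] to have type (((t → (t → e)) → e) → ((e → t) → e)) with φ of type (t → (e → e)), ν must be the function: ν : ((t → (e → e)) → (((t → (t → e)) → e) → ((e → t) → e))).

((t → (e → e)) → (((t → (t → e)) → e) → ((e → t) → e)))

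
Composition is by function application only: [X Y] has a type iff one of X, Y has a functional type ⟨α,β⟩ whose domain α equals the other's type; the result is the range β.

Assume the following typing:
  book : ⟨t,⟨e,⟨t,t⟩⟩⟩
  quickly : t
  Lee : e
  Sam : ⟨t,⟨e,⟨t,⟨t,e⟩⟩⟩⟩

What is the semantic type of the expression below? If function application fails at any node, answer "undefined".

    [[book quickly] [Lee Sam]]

undefined

[book quickly]: functor book : ⟨t,⟨e,⟨t,t⟩⟩⟩, argument quickly : t; result ⟨e,⟨t,t⟩⟩.
[Lee Sam]: e and ⟨t,⟨e,⟨t,⟨t,e⟩⟩⟩⟩ cannot combine by function application — type clash.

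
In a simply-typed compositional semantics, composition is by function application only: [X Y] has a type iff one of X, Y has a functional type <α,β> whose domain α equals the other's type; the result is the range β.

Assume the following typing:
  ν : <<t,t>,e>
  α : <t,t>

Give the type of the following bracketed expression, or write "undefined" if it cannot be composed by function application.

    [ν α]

[ν α] — ν of type <<t,t>,e> combines with α of type <t,t>: type e.

e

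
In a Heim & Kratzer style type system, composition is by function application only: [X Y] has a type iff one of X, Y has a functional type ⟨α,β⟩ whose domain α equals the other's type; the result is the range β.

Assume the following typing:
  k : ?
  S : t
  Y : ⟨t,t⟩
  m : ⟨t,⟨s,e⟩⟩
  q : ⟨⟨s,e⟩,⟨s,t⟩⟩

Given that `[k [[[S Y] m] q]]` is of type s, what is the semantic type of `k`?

⟨⟨s,t⟩,s⟩

[k [[[S Y] m] q]] is required to be s. [[[S Y] m] q] : ⟨s,t⟩ cannot yield s as functor, so k : ⟨⟨s,t⟩,s⟩.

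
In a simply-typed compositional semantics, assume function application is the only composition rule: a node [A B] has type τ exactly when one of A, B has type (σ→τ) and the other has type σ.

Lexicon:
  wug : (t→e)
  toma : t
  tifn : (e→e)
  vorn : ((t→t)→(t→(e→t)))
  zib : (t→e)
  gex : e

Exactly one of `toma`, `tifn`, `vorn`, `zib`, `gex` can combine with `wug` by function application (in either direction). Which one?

toma

toma — combines: wug : (t→e) takes toma : t as argument, giving e.
tifn : (e→e) — does not combine with wug.
vorn : ((t→t)→(t→(e→t))) — does not combine with wug.
zib : (t→e) — does not combine with wug.
gex : e — does not combine with wug.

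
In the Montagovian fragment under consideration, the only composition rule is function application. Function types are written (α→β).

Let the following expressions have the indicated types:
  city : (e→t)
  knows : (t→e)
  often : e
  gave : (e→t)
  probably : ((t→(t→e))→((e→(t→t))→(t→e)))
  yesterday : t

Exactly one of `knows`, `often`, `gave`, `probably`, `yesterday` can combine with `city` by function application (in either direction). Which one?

knows : (t→e) — city needs e; knows needs t; neither fits.
often — combines: city : (e→t) takes often : e as argument, giving t.
gave : (e→t) — city needs e; gave needs e; neither fits.
probably : ((t→(t→e))→((e→(t→t))→(t→e))) — city needs e; probably needs (t→(t→e)); neither fits.
yesterday : t — city needs e; yesterday needs nothing (atomic); neither fits.

often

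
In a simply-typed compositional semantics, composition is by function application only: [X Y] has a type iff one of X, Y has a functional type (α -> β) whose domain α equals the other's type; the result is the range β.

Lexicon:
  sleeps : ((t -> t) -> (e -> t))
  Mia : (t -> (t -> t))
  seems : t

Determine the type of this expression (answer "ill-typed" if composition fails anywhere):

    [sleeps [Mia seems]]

(e -> t)

[Mia seems]: functor Mia : (t -> (t -> t)), argument seems : t; result (t -> t).
[sleeps [Mia seems]]: functor sleeps : ((t -> t) -> (e -> t)), argument [Mia seems] : (t -> t); result (e -> t).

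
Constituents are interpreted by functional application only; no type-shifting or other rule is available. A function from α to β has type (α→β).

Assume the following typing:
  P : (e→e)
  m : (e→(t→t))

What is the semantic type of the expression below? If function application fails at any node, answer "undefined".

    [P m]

[P m]: (e→e) with (e→(t→t)) — neither is a function whose domain matches the other; composition fails here.

undefined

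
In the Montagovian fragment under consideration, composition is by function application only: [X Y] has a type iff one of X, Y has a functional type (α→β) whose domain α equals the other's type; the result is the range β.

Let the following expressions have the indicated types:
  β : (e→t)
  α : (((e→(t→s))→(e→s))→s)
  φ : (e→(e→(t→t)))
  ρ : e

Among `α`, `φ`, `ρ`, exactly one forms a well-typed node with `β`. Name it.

ρ

α : (((e→(t→s))→(e→s))→s) — neither side's domain matches the other.
φ : (e→(e→(t→t))) — neither side's domain matches the other.
ρ — combines: β : (e→t) takes ρ : e as argument, giving t.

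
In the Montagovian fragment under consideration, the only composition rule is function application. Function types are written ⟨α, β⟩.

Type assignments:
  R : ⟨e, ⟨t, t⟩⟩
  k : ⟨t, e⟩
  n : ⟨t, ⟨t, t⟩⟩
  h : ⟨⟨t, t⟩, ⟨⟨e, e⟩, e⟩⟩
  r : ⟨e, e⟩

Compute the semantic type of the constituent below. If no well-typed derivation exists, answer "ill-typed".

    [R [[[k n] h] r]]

[k n]: ⟨t, e⟩ with ⟨t, ⟨t, t⟩⟩ — neither is a function whose domain matches the other; composition fails here.

ill-typed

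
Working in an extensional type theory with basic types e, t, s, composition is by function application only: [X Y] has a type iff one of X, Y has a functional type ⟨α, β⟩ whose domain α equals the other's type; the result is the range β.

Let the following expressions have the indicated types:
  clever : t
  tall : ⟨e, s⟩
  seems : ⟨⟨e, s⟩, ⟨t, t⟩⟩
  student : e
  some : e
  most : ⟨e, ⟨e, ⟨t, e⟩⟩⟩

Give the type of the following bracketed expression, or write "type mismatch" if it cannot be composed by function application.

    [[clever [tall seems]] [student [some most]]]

[tall seems]: functor seems : ⟨⟨e, s⟩, ⟨t, t⟩⟩, argument tall : ⟨e, s⟩; result ⟨t, t⟩.
[clever [tall seems]]: functor [tall seems] : ⟨t, t⟩, argument clever : t; result t.
[some most]: functor most : ⟨e, ⟨e, ⟨t, e⟩⟩⟩, argument some : e; result ⟨e, ⟨t, e⟩⟩.
[student [some most]]: functor [some most] : ⟨e, ⟨t, e⟩⟩, argument student : e; result ⟨t, e⟩.
[[clever [tall seems]] [student [some most]]]: functor [student [some most]] : ⟨t, e⟩, argument [clever [tall seems]] : t; result e.

e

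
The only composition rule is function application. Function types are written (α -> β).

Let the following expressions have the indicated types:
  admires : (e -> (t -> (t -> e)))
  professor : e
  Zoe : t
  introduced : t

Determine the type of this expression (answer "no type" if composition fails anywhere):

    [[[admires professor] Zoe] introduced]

e

[admires professor]: functor admires : (e -> (t -> (t -> e))), argument professor : e; result (t -> (t -> e)).
[[admires professor] Zoe]: functor [admires professor] : (t -> (t -> e)), argument Zoe : t; result (t -> e).
[[[admires professor] Zoe] introduced]: functor [[admires professor] Zoe] : (t -> e), argument introduced : t; result e.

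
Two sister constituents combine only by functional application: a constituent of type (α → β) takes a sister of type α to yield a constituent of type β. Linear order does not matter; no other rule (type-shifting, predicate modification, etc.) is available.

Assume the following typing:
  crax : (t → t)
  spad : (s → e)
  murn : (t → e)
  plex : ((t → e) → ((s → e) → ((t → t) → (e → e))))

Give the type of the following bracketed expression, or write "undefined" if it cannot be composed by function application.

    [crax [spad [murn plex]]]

(e → e)

[murn plex]: functor plex : ((t → e) → ((s → e) → ((t → t) → (e → e)))), argument murn : (t → e); result ((s → e) → ((t → t) → (e → e))).
[spad [murn plex]]: functor [murn plex] : ((s → e) → ((t → t) → (e → e))), argument spad : (s → e); result ((t → t) → (e → e)).
[crax [spad [murn plex]]]: functor [spad [murn plex]] : ((t → t) → (e → e)), argument crax : (t → t); result (e → e).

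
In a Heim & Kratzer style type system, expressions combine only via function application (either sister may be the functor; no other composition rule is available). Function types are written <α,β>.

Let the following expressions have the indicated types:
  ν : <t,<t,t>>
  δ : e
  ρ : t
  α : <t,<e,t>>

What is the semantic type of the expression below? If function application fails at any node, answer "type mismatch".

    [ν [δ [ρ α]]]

<t,t>

[ρ α]: functor α : <t,<e,t>>, argument ρ : t; result <e,t>.
[δ [ρ α]]: functor [ρ α] : <e,t>, argument δ : e; result t.
[ν [δ [ρ α]]]: functor ν : <t,<t,t>>, argument [δ [ρ α]] : t; result <t,t>.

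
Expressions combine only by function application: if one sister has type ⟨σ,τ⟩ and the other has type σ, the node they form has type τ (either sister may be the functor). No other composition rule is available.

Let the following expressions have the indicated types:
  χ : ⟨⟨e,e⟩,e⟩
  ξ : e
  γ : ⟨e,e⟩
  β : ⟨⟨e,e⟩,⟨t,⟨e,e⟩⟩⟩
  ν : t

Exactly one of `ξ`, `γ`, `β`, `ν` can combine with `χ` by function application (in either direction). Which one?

γ

ξ : e — χ needs ⟨e,e⟩; ξ needs nothing (atomic); neither fits.
γ — combines: χ : ⟨⟨e,e⟩,e⟩ takes γ : ⟨e,e⟩ as argument, giving e.
β : ⟨⟨e,e⟩,⟨t,⟨e,e⟩⟩⟩ — χ needs ⟨e,e⟩; β needs ⟨e,e⟩; neither fits.
ν : t — χ needs ⟨e,e⟩; ν needs nothing (atomic); neither fits.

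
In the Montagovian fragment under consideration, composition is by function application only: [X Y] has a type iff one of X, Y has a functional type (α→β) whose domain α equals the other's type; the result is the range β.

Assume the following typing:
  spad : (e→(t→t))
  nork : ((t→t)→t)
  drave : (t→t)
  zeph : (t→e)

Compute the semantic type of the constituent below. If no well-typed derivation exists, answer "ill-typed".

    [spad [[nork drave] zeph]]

(t→t)

[nork drave]: nork is ((t→t)→t), drave is (t→t); result t.
[[nork drave] zeph]: zeph is (t→e), [nork drave] is t; result e.
[spad [[nork drave] zeph]]: spad is (e→(t→t)), [[nork drave] zeph] is e; result (t→t).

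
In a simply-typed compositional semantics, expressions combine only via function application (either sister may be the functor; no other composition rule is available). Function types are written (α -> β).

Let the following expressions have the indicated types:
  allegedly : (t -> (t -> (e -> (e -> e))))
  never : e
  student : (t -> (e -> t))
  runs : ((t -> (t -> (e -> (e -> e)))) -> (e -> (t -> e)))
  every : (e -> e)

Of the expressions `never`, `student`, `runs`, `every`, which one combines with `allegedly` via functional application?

runs

never : e — does not combine with allegedly.
student : (t -> (e -> t)) — does not combine with allegedly.
runs — combines: runs : ((t -> (t -> (e -> (e -> e)))) -> (e -> (t -> e))) takes allegedly : (t -> (t -> (e -> (e -> e)))) as argument, giving (e -> (t -> e)).
every : (e -> e) — does not combine with allegedly.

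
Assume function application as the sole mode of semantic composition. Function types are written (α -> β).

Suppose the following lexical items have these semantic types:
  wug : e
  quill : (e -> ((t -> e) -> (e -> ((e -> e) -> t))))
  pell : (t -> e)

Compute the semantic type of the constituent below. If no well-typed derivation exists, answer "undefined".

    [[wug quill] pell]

[wug quill] — quill of type (e -> ((t -> e) -> (e -> ((e -> e) -> t)))) combines with wug of type e: type ((t -> e) -> (e -> ((e -> e) -> t))).
[[wug quill] pell] — [wug quill] of type ((t -> e) -> (e -> ((e -> e) -> t))) combines with pell of type (t -> e): type (e -> ((e -> e) -> t)).

(e -> ((e -> e) -> t))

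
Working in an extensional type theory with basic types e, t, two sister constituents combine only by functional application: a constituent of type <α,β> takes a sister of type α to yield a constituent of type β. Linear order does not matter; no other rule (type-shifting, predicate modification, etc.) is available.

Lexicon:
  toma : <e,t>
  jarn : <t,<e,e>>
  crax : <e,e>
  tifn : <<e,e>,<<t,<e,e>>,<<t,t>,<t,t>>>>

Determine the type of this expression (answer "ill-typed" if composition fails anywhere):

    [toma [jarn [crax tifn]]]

[crax tifn] — tifn of type <<e,e>,<<t,<e,e>>,<<t,t>,<t,t>>>> combines with crax of type <e,e>: type <<t,<e,e>>,<<t,t>,<t,t>>>.
[jarn [crax tifn]] — [crax tifn] of type <<t,<e,e>>,<<t,t>,<t,t>>> combines with jarn of type <t,<e,e>>: type <<t,t>,<t,t>>.
[toma [jarn [crax tifn]]]: <e,t> and <<t,t>,<t,t>> cannot combine by function application — type clash.

ill-typed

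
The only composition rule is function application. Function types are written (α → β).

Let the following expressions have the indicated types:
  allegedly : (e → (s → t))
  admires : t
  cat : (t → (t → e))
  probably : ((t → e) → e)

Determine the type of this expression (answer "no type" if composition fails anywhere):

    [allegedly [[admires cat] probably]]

[admires cat]: functor cat : (t → (t → e)), argument admires : t; result (t → e).
[[admires cat] probably]: functor probably : ((t → e) → e), argument [admires cat] : (t → e); result e.
[allegedly [[admires cat] probably]]: functor allegedly : (e → (s → t)), argument [[admires cat] probably] : e; result (s → t).

(s → t)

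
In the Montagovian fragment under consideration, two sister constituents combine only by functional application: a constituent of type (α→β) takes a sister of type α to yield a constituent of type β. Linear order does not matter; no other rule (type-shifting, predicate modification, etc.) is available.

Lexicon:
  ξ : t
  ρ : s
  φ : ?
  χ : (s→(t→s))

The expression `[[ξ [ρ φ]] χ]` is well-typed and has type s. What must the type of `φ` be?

(s→(t→((s→(t→s))→s)))

[[ξ [ρ φ]] χ] must have type s. The sister χ has type (s→(t→s)); that is not a function onto s, so [ξ [ρ φ]] must be the functor, of type ((s→(t→s))→s).
[ξ [ρ φ]] must have type ((s→(t→s))→s). The sister ξ has type t; that is not a function onto ((s→(t→s))→s), so [ρ φ] must be the functor, of type (t→((s→(t→s))→s)).
[ρ φ] must have type (t→((s→(t→s))→s)). The sister ρ has type s; that is not a function onto (t→((s→(t→s))→s)), so φ must be the functor, of type (s→(t→((s→(t→s))→s))).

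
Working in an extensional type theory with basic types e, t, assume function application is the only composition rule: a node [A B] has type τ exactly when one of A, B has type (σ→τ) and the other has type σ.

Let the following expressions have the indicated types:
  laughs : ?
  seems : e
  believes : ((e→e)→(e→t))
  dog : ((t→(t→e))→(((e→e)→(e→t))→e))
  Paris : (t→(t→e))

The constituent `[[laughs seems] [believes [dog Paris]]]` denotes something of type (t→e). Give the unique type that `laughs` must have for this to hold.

At [[laughs seems] [believes [dog Paris]]] (required: (t→e)): [believes [dog Paris]] is e, which is not a function with range (t→e); hence [laughs seems] is the functor — type (e→(t→e)).
At [laughs seems] (required: (e→(t→e))): seems is e, which is not a function with range (e→(t→e)); hence laughs is the functor — type (e→(e→(t→e))).

(e→(e→(t→e)))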